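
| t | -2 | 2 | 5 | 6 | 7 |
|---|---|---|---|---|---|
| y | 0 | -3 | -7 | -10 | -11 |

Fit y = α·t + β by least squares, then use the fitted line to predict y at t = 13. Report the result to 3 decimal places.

Forming XᵀX = [[118, 18]; [18, 5]] and Xᵀy = [-178, -31]ᵀ gives XᵀX·[α, β]ᵀ = Xᵀy.
Eliminating β: 5·(row 1) − 18·(row 2) gives 266·α = 5·(-178) − 18·(-31) = -332, so α = -166/133.
Then β = ((-31) − 18·(-166/133))/5 = -227/133.
At t = 13: ŷ = (-166/133)·(13) + (-227/133)·(1) = -2385/133.

ŷ = -17.932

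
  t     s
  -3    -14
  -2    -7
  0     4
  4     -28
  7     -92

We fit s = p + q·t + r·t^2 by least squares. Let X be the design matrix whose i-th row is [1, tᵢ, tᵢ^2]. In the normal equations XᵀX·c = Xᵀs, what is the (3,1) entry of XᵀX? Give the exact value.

78

Row 3 ↔ basis t^2, column 1 ↔ basis 1, so (XᵀX)_{3,1} = Σᵢ t^2 = (9)·(1) + (4)·(1) + (0)·(1) + (16)·(1) + (49)·(1) = 78.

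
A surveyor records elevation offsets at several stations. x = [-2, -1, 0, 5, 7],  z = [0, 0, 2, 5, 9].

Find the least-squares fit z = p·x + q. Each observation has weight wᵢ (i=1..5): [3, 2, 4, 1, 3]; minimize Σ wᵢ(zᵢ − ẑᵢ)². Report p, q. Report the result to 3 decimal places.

Setting ∂/∂p … = 0 gives: 186·p + 18·q = 214;  18·p + 13·q = 40.
(Σwᵢ·x·x = 186, Σwᵢ·x = 18, Σwᵢ·1 = 13, Σwᵢ·x·z = 214, Σwᵢ·z = 40.)
Eliminating q: 13·(row 1) − 18·(row 2) gives 2094·p = 13·214 − 18·40 = 2062, so p = 1031/1047.
Then q = (40 − 18·(1031/1047))/13 = 598/349.

p = 0.985, q = 1.713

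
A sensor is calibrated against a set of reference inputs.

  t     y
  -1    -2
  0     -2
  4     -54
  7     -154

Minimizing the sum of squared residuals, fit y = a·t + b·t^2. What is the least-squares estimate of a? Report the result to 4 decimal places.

With design matrix M, MᵀM = [[66, 406]; [406, 2658]] and Mᵀy = [-1292, -8412]ᵀ.
det = 66·2658 − 406² = 10592.
a = ((-1292)·2658 − 406·(-8412))/10592 = -1179/662; b = (66·(-8412) − 406·(-1292))/10592 = -1915/662.

a = -1.7810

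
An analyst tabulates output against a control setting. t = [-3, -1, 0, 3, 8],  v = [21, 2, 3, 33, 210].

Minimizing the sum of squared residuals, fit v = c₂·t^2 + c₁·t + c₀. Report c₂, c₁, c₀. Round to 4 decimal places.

c₂ = 2.9918, c₁ = 2.1346, c₀ = 1.1484

From the data, Σt^2·t^2 = 4259, Σt^2·t = 511, Σt^2 = 83, Σt·t = 83, Σt = 7, Σ1 = 5.
Right-hand side: Σt^2·v = 13928, Σt·v = 1714, Σv = 269.
Row-reducing yields c₂ = 1089/364, c₁ = 111/52, c₀ = 209/182.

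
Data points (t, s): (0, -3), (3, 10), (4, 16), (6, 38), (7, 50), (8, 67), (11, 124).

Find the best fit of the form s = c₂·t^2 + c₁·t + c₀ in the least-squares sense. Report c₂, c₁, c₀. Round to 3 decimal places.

Normal-equation sums: Σt^2·t^2 = 22771, Σt^2·t = 2493, Σt^2 = 295, Σt·t = 295, Σt = 39, Σ1 = 7.
Moment sums: Σt^2·s = 23456, Σt·s = 2572, Σs = 302.
Normal equations: [[22771, 2493, 295]; [2493, 295, 39]; [295, 39, 7]]·[c₂, c₁, c₀]ᵀ = [23456, 2572, 302]ᵀ.
Inverting the 3×3 Gram matrix, [c₂, c₁, c₀]ᵀ = [45663/47803, 47995/47803, -129412/47803]ᵀ.

c₂ = 0.955, c₁ = 1.004, c₀ = -2.707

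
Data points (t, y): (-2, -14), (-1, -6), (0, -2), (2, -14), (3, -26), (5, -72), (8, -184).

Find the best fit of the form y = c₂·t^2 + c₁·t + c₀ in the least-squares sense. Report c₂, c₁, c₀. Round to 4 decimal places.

Compute the Gram sums: Σt^2·t^2 = 4835, Σt^2·t = 663, Σt^2 = 107, Σt·t = 107, Σt = 15, Σ1 = 7.
Moment sums: Σt^2·y = -13928, Σt·y = -1904, Σy = -318.
So AᵀA·[c₂, c₁, c₀]ᵀ = Aᵀy: [[4835, 663, 107]; [663, 107, 15]; [107, 15, 7]]·[c₂, c₁, c₀]ᵀ = [-13928, -1904, -318]ᵀ.
Inverting the 3×3 Gram matrix, [c₂, c₁, c₀]ᵀ = [-2953/1022, 209/511, -2185/1022]ᵀ.

c₂ = -2.8894, c₁ = 0.4090, c₀ = -2.1380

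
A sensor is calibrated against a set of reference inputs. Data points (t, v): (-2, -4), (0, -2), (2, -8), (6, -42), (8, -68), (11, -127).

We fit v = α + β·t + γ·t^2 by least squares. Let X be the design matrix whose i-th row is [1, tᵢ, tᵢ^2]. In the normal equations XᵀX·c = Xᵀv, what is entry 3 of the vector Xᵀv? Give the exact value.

-21279

Entry 3 ↔ basis t^2, so (Xᵀv)_{3} = Σᵢ (t^2)·vᵢ = (4)·(-4) + (0)·(-2) + (4)·(-8) + (36)·(-42) + (64)·(-68) + (121)·(-127) = -21279.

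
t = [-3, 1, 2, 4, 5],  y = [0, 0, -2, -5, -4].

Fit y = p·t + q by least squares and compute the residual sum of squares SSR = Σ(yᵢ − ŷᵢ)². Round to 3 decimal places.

SSR = 5.706

AᵀA·[p, q]ᵀ = Aᵀy reads: 55·p + 9·q = -44;  9·p + 5·q = -11.
Eliminating q: 5·(row 1) − 9·(row 2) gives 194·p = 5·(-44) − 9·(-11) = -121, so p = -121/194.
Then q = ((-11) − 9·(-121/194))/5 = -209/194.
Residuals: -77/97, 165/97, 63/194, -277/194, 19/97; SSR = 1107/194.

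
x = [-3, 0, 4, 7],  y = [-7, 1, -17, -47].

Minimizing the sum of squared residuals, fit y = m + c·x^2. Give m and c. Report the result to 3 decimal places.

m = 0.649, c = -0.981

MᵀM·[m, c]ᵀ = Mᵀy reads: 4·m + 74·c = -70;  74·m + 2738·c = -2638.
(Σ1 = 4, Σx^2 = 74, Σx^2·x^2 = 2738, Σy = -70, Σx^2·y = -2638.)
Determinant 4·2738 − 74² = 5476.
m = ((-70)·2738 − 74·(-2638))/5476 = 24/37; c = (4·(-2638) − 74·(-70))/5476 = -1343/1369.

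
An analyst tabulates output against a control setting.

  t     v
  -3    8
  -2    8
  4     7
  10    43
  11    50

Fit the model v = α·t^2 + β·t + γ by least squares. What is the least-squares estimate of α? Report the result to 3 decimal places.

α = 0.455

Sums needed: Σt^2·t^2 = 24994, Σt^2·t = 2360, Σt^2 = 250, Σt·t = 250, Σt = 20, Σ1 = 5.
Moment sums: Σt^2·v = 10566, Σt·v = 968, Σv = 116.
So AᵀA·[α, β, γ]ᵀ = Aᵀv: [[24994, 2360, 250]; [2360, 250, 20]; [250, 20, 5]]·[α, β, γ]ᵀ = [10566, 968, 116]ᵀ.
Row-reducing yields α = 367/807, β = -46196/68595, γ = 72146/22865.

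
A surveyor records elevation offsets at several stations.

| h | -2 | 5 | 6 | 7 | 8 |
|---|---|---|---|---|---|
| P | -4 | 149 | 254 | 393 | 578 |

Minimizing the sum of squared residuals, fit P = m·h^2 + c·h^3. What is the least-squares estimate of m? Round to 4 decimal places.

m = 0.9716

MᵀM·[m, c]ᵀ = MᵀP reads: 8434·m + 60444·c = 69102;  60444·m + 442138·c = 504256.
(Σh^2·h^2 = 8434, Σh^2·h^3 = 60444, Σh^3·h^3 = 442138, Σh^2·P = 69102, Σh^3·P = 504256.)
det = 8434·442138 − 60444² = 75514756.
m = (69102·442138 − 60444·504256)/75514756 = 18342603/18878689; c = (8434·504256 − 60444·69102)/75514756 = 19023454/18878689.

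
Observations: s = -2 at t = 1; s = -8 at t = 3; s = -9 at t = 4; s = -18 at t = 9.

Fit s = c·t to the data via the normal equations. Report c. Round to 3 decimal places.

Forming AᵀA = [[107]] and Aᵀs = [-224]ᵀ gives AᵀA·[c]ᵀ = Aᵀs.
c = (-224)/107 = -2.09346.

c = -2.093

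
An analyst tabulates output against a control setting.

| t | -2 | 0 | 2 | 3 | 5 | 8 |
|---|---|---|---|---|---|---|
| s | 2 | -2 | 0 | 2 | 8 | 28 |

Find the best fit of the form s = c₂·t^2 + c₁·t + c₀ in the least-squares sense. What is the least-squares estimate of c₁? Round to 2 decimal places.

Normal-equation sums: Σt^2·t^2 = 4834, Σt^2·t = 664, Σt^2 = 106, Σt·t = 106, Σt = 16, Σ1 = 6.
For Xᵀs: Σt^2·s = 2018, Σt·s = 266, Σs = 38.
Solving the 3×3 system (Gaussian elimination) gives c₂ = 2812/5267, c₁ = -3237/5267, c₀ = -7689/5267.

c₁ = -0.61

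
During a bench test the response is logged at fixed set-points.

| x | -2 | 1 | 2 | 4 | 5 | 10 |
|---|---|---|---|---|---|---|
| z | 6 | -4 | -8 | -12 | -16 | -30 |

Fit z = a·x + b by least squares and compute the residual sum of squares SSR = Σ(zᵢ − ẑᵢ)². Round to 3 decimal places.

SSR = 3.200

Sums needed: Σx·x = 150, Σx = 20, Σ1 = 6.
Moment sums: Σx·z = -460, Σz = -64.
MᵀM·[a, b]ᵀ = Mᵀz becomes [[150, 20]; [20, 6]]·[a, b]ᵀ = [-460, -64]ᵀ.
det = 150·6 − 20² = 500.
a = ((-460)·6 − 20·(-64))/500 = -74/25; b = (150·(-64) − 20·(-460))/500 = -4/5.
Residuals: 22/25, -6/25, -32/25, 16/25, -2/5, 2/5; SSR = 16/5.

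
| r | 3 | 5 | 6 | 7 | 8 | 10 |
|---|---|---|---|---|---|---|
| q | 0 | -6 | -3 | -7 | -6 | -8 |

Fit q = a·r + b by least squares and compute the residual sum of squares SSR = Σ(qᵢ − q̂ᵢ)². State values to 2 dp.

SSR = 13.49

From the data, Σr·r = 283, Σr = 39, Σ1 = 6.
For Xᵀq: Σr·q = -225, Σq = -30.
So XᵀX·[a, b]ᵀ = Xᵀq: [[283, 39]; [39, 6]]·[a, b]ᵀ = [-225, -30]ᵀ.
Eliminating b: 6·(row 1) − 39·(row 2) gives 177·a = 6·(-225) − 39·(-30) = -180, so a = -60/59.
Then b = ((-30) − 39·(-60/59))/6 = 95/59.
Residuals: 85/59, -149/59, 88/59, -88/59, 31/59, 33/59; SSR = 796/59.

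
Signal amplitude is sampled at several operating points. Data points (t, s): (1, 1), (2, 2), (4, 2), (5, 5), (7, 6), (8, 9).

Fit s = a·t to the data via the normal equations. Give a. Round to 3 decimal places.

Compute the Gram sums: Σt·t = 159.
Right-hand side: Σt·s = 152.
Hence a = 152 / 159 ≈ 0.955975.

a = 0.956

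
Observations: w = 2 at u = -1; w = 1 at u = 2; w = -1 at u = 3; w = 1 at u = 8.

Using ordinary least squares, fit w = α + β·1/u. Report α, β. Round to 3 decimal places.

The normal equations are: 4·α + (-1/24)·β = 3;  (-1/24)·α + (793/576)·β = -41/24.
(Σ1 = 4, Σ1/u = -1/24, Σ1/u·1/u = 793/576, Σw = 3, Σ1/u·w = -41/24.)
det = 4·(793/576) − (-1/24)² = 1057/192.
α = (3·(793/576) − (-1/24)·(-41/24))/(1057/192) = 334/453; β = (4·(-41/24) − (-1/24)·3)/(1057/192) = -184/151.

α = 0.737, β = -1.219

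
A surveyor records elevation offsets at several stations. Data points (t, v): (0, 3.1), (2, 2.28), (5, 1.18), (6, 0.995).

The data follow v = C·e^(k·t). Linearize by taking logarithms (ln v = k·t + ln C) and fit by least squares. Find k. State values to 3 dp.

k = -0.195

With ln vᵢ as the transformed response and tᵢ as the regressor:
AᵀA = [[65.0000, 13.0000]; [13.0000, 4]], rhs = [2.4458, 2.1161]ᵀ  (here Σt = 13.0000, Σ(t)² = 65.0000, Σln v = 2.1161, Σt·ln v = 2.4458).
Δ = 65.0000·4 − (13.0000)² = 91.0000; k = (2.4458·4 − 13.0000·2.1161)/91.0000 = -0.19479, ln C = (65.0000·2.1161 − 13.0000·2.4458)/91.0000 = 1.16208.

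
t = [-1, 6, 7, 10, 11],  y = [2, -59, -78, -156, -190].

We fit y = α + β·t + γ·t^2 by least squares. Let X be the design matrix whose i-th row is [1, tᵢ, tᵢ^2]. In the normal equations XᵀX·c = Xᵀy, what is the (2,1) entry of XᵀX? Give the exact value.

Row 2 ↔ basis t, column 1 ↔ basis 1, so (XᵀX)_{2,1} = Σᵢ t = (-1)·(1) + (6)·(1) + (7)·(1) + (10)·(1) + (11)·(1) = 33.

33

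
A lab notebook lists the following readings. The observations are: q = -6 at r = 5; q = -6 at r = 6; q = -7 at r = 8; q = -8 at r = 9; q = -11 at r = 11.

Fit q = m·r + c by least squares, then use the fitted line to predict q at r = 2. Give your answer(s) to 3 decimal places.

Entries of AᵀA: Σr·r = 327, Σr = 39, Σ1 = 5.
And Σr·q = -315, Σq = -38.
AᵀA·[m, c]ᵀ = Aᵀq becomes [[327, 39]; [39, 5]]·[m, c]ᵀ = [-315, -38]ᵀ.
Determinant 327·5 − 39² = 114.
m = ((-315)·5 − 39·(-38))/114 = -31/38; c = (327·(-38) − 39·(-315))/114 = -47/38.
At r = 2: q̂ = (-31/38)·(2) + (-47/38)·(1) = -109/38.

q̂ = -2.868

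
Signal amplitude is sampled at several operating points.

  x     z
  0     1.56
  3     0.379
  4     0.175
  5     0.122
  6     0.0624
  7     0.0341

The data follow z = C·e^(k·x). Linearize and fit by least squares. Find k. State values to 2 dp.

k = -0.55

Linearized form: ln z = k·x + ln C. From the 6 transformed points,
Σx = 25.0000, Σ(x)² = 135.0000, Σln z = -10.5249, Σx·ln z = -60.6956.
Equations: 135.0000·k + 25.0000·ln C = -60.6956;  25.0000·k + 6·ln C = -10.5249.
Solving (det = 185.0000): k = -0.54622, ln C = 0.52178.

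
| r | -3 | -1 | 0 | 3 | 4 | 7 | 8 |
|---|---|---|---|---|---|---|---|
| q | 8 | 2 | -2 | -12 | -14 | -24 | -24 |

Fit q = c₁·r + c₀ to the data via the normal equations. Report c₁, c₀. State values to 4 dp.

Entries of XᵀX: Σr·r = 148, Σr = 18, Σ1 = 7.
Right-hand side: Σr·q = -478, Σq = -66.
Determinant 148·7 − 18² = 712.
c₁ = ((-478)·7 − 18·(-66))/712 = -1079/356; c₀ = (148·(-66) − 18·(-478))/712 = -291/178.

c₁ = -3.0309, c₀ = -1.6348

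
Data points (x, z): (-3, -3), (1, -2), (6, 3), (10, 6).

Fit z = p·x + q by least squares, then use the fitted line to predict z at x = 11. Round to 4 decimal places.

From the data, Σx·x = 146, Σx = 14, Σ1 = 4.
For Mᵀz: Σx·z = 85, Σz = 4.
So MᵀM·[p, q]ᵀ = Mᵀz: [[146, 14]; [14, 4]]·[p, q]ᵀ = [85, 4]ᵀ.
Δ = 146·4 − 14² = 388.
p = (85·4 − 14·4)/388 = 71/97; q = (146·4 − 14·85)/388 = -303/194.
At x = 11: ẑ = (71/97)·(11) + (-303/194)·(1) = 1259/194.

ẑ = 6.4897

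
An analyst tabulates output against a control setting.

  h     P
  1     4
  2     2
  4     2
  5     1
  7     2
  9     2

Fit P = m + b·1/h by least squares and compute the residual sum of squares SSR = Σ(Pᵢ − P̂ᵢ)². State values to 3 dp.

Compute the Gram sums: Σ1 = 6, Σ1/h = 2777/1260, Σ1/h·1/h = 2199229/1587600.
Right-hand side: ΣP = 13, Σ1/h·P = 3911/630.
So MᵀM·[m, b]ᵀ = MᵀP: [[6, 2777/1260]; [2777/1260, 2199229/1587600]]·[m, b]ᵀ = [13, 3911/630]ᵀ.
Determinant 6·(2199229/1587600) − (2777/1260)² = 1096729/317520.
m = (13·(2199229/1587600) − (2777/1260)·(3911/630))/(1096729/317520) = 6868283/5483645; b = (6·(3911/630) − (2777/1260)·13)/(1096729/317520) = 2729412/1096729.
Residuals: 1419237/5483645, -2724523/5483645, 687242/5483645, -822810/1096729, 2149427/5483645, 2582667/5483645; SSR = 6952524/5483645.

SSR = 1.268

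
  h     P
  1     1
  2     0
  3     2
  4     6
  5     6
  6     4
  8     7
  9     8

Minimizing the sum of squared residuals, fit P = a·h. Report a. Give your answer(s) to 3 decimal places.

a = 0.903

Normal-equation sums: Σh·h = 236.
Moment sums: Σh·P = 213.
XᵀX·[a]ᵀ = XᵀP becomes [[236]]·[a]ᵀ = [213]ᵀ.
a = 213/236 = 0.902542.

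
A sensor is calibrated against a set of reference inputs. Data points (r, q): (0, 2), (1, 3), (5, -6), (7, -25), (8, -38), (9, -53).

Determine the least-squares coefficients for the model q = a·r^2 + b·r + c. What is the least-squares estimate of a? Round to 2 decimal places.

Compute the Gram sums: Σr^2·r^2 = 13684, Σr^2·r = 1710, Σr^2 = 220, Σr·r = 220, Σr = 30, Σ1 = 6.
Right-hand side: Σr^2·q = -8097, Σr·q = -983, Σq = -117.
MᵀM·[a, b, c]ᵀ = Mᵀq becomes [[13684, 1710, 220]; [1710, 220, 30]; [220, 30, 6]]·[a, b, c]ᵀ = [-8097, -983, -117]ᵀ.
Inverting the 3×3 Gram matrix, [a, b, c]ᵀ = [-7113/6334, 129857/31670, 3720/3167]ᵀ.

a = -1.12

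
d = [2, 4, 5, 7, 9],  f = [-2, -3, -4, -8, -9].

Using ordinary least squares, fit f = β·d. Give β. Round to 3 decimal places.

β = -0.989

MᵀM·[β]ᵀ = Mᵀf reads: 175·β = -173.
β = (-173)/175 = -0.988571.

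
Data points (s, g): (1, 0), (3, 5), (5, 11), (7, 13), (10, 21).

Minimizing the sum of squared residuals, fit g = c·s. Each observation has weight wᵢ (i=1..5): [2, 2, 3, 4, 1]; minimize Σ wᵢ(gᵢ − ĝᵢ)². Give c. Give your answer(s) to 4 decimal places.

Setting ∂/∂c … = 0 gives: 391·c = 769.
(Σwᵢ·s·s = 391, Σwᵢ·s·g = 769.)
c = 769/391 = 1.96675.

c = 1.9668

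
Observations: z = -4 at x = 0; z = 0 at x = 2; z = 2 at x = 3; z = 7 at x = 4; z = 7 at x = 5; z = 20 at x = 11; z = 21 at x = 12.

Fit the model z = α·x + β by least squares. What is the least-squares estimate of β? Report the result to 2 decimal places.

Normal-equation sums: Σx·x = 319, Σx = 37, Σ1 = 7.
And Σx·z = 541, Σz = 53.
Normal equations: [[319, 37]; [37, 7]]·[α, β]ᵀ = [541, 53]ᵀ.
Δ = 319·7 − 37² = 864.
α = (541·7 − 37·53)/864 = 913/432; β = (319·53 − 37·541)/864 = -1555/432.

β = -3.60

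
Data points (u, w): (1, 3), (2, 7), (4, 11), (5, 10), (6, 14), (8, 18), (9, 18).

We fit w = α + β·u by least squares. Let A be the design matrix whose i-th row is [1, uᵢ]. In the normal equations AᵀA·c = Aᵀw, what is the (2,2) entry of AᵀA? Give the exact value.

227

Row 2 ↔ basis u, column 2 ↔ basis u, so (AᵀA)_{2,2} = Σᵢ (u)·(u) = (1)·(1) + (2)·(2) + (4)·(4) + (5)·(5) + (6)·(6) + (8)·(8) + (9)·(9) = 227.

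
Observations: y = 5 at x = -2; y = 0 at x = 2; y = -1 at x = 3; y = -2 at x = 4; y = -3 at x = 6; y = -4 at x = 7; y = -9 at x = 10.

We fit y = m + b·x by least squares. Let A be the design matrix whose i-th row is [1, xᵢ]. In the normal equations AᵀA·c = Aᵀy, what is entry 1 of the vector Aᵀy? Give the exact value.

Entry 1 ↔ basis 1, so (Aᵀy)_{1} = Σᵢ yᵢ = (1)·(5) + (1)·(0) + (1)·(-1) + (1)·(-2) + (1)·(-3) + (1)·(-4) + (1)·(-9) = -14.

-14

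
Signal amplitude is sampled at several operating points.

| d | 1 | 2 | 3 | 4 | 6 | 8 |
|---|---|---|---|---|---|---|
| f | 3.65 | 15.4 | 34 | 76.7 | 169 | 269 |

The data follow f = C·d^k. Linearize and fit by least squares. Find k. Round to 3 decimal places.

With ln fᵢ as the transformed response and ln dᵢ as the regressor:
Σln d = 7.0493, Σ(ln d)² = 11.1437, Σln f = 22.6200, Σln d·ln f = 32.6112.
Equations: 11.1437·k + 7.0493·ln C = 32.6112;  7.0493·k + 6·ln C = 22.6200.
Slope k = (n·Σln d·ln f − Σln d·Σln f)/(n·Σ(ln d)² − (Σln d)²) = (6·32.6112 − 7.0493·22.6200)/17.1702 = 2.10909; ln C = (Σln f − k·Σln d)/n = 1.29208.

k = 2.109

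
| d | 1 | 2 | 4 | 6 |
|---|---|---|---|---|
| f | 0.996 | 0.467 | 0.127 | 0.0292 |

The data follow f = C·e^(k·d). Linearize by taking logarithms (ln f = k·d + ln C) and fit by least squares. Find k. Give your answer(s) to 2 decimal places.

Taking logs, ln f = k·d + ln C, so regress ln f on d.
Over the data: Σd = 13.0000, Σ(d)² = 57.0000, Σln f = -6.3626, Σd·ln f = -30.9827.
Normal system: [[57.0000, 13.0000]; [13.0000, 4]]·[k, ln C]ᵀ = [-30.9827, -6.3626]ᵀ.
Slope k = (n·Σd·ln f − Σd·Σln f)/(n·Σ(d)² − (Σd)²) = (4·-30.9827 − 13.0000·-6.3626)/59.0000 = -0.69859; ln C = (Σln f − k·Σd)/n = 0.67978.

k = -0.70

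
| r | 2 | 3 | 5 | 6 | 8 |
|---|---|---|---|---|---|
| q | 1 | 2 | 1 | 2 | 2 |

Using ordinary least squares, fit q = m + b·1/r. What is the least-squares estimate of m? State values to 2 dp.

Compute the Gram sums: Σ1 = 5, Σ1/r = 53/40, Σ1/r·1/r = 6401/14400.
Moment sums: Σq = 8, Σ1/r·q = 39/20.
So AᵀA·[m, b]ᵀ = Aᵀq: [[5, 53/40]; [53/40, 6401/14400]]·[m, b]ᵀ = [8, 39/20]ᵀ.
Eliminating b: (6401/14400)·(row 1) − (53/40)·(row 2) gives (1681/3600)·m = (6401/14400)·8 − (53/40)·(39/20) = 7001/7200, so m = 7001/3362.
Then b = ((39/20) − (53/40)·(7001/3362))/(6401/14400) = -3060/1681.

m = 2.08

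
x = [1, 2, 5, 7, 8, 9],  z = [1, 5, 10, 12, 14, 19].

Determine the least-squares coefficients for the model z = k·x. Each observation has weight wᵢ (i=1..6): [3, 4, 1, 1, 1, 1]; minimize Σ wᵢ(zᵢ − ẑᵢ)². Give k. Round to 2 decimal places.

k = 1.93

From the data, Σwᵢ·x·x = 238.
Moment sums: Σwᵢ·x·z = 460.
k = 460/238 = 1.93277.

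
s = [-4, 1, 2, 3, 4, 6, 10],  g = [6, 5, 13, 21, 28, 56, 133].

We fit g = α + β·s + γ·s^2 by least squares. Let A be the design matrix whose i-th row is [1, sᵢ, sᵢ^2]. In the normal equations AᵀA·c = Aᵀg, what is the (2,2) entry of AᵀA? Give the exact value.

182

Row 2 ↔ basis s, column 2 ↔ basis s, so (AᵀA)_{2,2} = Σᵢ (s)·(s) = (-4)·(-4) + (1)·(1) + (2)·(2) + (3)·(3) + (4)·(4) + (6)·(6) + (10)·(10) = 182.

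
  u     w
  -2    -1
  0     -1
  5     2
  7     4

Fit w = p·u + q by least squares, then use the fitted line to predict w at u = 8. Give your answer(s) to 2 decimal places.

ŵ = 4.11

The normal equations are: 78·p + 10·q = 40;  10·p + 4·q = 4.
Eliminating q: 4·(row 1) − 10·(row 2) gives 212·p = 4·40 − 10·4 = 120, so p = 30/53.
Then q = (4 − 10·(30/53))/4 = -22/53.
At u = 8: ŵ = (30/53)·(8) + (-22/53)·(1) = 218/53.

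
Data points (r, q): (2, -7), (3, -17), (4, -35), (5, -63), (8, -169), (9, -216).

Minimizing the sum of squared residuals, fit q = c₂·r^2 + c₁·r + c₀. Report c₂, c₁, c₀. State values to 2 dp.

Compute the Gram sums: Σr^2·r^2 = 11635, Σr^2·r = 1465, Σr^2 = 199, Σr·r = 199, Σr = 31, Σ1 = 6.
Moment sums: Σr^2·q = -30628, Σr·q = -3816, Σq = -507.
Normal equations: [[11635, 1465, 199]; [1465, 199, 31]; [199, 31, 6]]·[c₂, c₁, c₀]ᵀ = [-30628, -3816, -507]ᵀ.
Solving the 3×3 system (Gaussian elimination) gives c₂ = -41143/14088, c₁ = 28747/14088, c₀ = 4269/2348.

c₂ = -2.92, c₁ = 2.04, c₀ = 1.82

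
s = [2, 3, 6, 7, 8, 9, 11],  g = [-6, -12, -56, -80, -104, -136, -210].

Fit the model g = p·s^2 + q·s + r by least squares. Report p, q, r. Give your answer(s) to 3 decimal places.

p = -2.026, q = 3.684, r = -5.136

The normal equations are: 29092·p + 3166·q + 364·r = -49150;  3166·p + 364·q + 46·r = -5310;  364·p + 46·q + 7·r = -604.
(Σs^2·s^2 = 29092, Σs^2·s = 3166, Σs^2 = 364, Σs·s = 364, Σs = 46, Σ1 = 7, Σs^2·g = -49150, Σs·g = -5310, Σg = -604.)
Row-reducing yields p = -11105/5481, q = 8653/2349, r = -84454/16443.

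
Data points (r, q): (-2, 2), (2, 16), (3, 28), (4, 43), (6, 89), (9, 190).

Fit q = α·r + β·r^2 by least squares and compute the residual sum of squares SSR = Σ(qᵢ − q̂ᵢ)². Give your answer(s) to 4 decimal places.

Normal-equation sums: Σr·r = 150, Σr·r^2 = 1036, Σr^2·r^2 = 8226.
Moment sums: Σr·q = 2528, Σr^2·q = 19606.
Eliminating β: 8226·(row 1) − 1036·(row 2) gives 160604·α = 8226·2528 − 1036·19606 = 483512, so α = 120878/40151.
Then β = (19606 − 1036·(120878/40151))/8226 = 80473/40151.
Residuals: 166/40151, 78768/40151, 37337/40151, -44587/40151, -48857/40151, 22475/40151; SSR = 310792/40151.

SSR = 7.7406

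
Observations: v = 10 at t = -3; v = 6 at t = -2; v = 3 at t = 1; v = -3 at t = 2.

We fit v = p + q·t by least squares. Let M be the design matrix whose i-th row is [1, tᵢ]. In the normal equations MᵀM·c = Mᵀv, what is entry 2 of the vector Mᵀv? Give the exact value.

-45

Entry 2 ↔ basis t, so (Mᵀv)_{2} = Σᵢ (t)·vᵢ = (-3)·(10) + (-2)·(6) + (1)·(3) + (2)·(-3) = -45.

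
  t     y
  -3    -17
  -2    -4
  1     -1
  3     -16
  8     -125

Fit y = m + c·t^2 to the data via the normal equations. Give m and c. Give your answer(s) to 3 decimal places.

From the data, Σ1 = 5, Σt^2 = 87, Σt^2·t^2 = 4275.
For Xᵀy: Σy = -163, Σt^2·y = -8314.
Δ = 5·4275 − 87² = 13806.
m = ((-163)·4275 − 87·(-8314))/13806 = 8831/4602; c = (5·(-8314) − 87·(-163))/13806 = -27389/13806.

m = 1.919, c = -1.984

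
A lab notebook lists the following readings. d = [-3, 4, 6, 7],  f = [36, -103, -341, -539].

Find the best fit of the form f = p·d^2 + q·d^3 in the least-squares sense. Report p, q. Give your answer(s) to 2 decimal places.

The normal equations are: 4034·p + 25364·q = -40011;  25364·p + 169130·q = -266097.
det = 4034·169130 − 25364² = 38937924.
p = ((-40011)·169130 − 25364·(-266097))/38937924 = -2962687/6489654; q = (4034·(-266097) − 25364·(-40011))/38937924 = -9766049/6489654.

p = -0.46, q = -1.50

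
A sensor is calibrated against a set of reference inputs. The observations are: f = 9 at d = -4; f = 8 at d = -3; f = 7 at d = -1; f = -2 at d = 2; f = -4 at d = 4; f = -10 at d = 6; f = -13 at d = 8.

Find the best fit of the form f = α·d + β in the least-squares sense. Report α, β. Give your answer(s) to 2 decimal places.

Entries of MᵀM: Σd·d = 146, Σd = 12, Σ1 = 7.
Right-hand side: Σd·f = -251, Σf = -5.
Normal equations: [[146, 12]; [12, 7]]·[α, β]ᵀ = [-251, -5]ᵀ.
Δ = 146·7 − 12² = 878.
α = ((-251)·7 − 12·(-5))/878 = -1697/878; β = (146·(-5) − 12·(-251))/878 = 1141/439.

α = -1.93, β = 2.60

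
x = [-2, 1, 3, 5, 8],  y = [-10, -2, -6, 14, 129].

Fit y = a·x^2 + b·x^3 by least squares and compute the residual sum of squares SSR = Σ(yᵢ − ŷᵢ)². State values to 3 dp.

Compute the Gram sums: Σx^2·x^2 = 4819, Σx^2·x^3 = 36105, Σx^3·x^3 = 278563.
Moment sums: Σx^2·y = 8510, Σx^3·y = 67714.
Normal equations: [[4819, 36105]; [36105, 278563]]·[a, b]ᵀ = [8510, 67714]ᵀ.
Determinant 4819·278563 − 36105² = 38824072.
a = (8510·278563 − 36105·67714)/38824072 = -189395/99041; b = (4819·67714 − 36105·8510)/38824072 = 48623/99041.
Residuals: 156154/99041, -57310/99041, -202512/99041, 43574/99041, 2593/99041; SSR = 712685/99041.

SSR = 7.196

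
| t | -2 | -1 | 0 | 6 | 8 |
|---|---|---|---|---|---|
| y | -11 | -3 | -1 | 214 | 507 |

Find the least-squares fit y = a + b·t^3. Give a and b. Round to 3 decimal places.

The normal equations are: 5·a + 719·b = 706;  719·a + 308865·b = 305899.
(Σ1 = 5, Σt^3 = 719, Σt^3·t^3 = 308865, Σy = 706, Σt^3·y = 305899.)
Δ = 5·308865 − 719² = 1027364.
a = (706·308865 − 719·305899)/1027364 = -1882691/1027364; b = (5·305899 − 719·706)/1027364 = 1021881/1027364.

a = -1.833, b = 0.995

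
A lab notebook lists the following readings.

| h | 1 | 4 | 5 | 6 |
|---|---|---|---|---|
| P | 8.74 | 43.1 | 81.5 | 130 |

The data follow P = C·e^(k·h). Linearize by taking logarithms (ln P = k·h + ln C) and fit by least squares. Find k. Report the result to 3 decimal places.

k = 0.545

Linearized form: ln P = k·h + ln C. From the 4 transformed points,
Σh = 16.0000, Σ(h)² = 78.0000, Σln P = 15.1996, Σh·ln P = 68.4302.
Equations: 78.0000·k + 16.0000·ln C = 68.4302;  16.0000·k + 4·ln C = 15.1996.
Δ = 78.0000·4 − (16.0000)² = 56.0000; k = (68.4302·4 − 16.0000·15.1996)/56.0000 = 0.54514, ln C = (78.0000·15.1996 − 16.0000·68.4302)/56.0000 = 1.61934.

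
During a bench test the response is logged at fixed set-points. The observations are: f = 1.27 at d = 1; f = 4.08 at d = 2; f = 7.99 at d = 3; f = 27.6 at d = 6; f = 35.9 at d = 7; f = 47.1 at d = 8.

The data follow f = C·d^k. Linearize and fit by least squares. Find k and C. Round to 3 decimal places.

k = 1.734, C = 1.238

Linearized form: ln f = k·ln d + ln C. From the 6 transformed points,
Σln d = 7.6089, Σ(ln d)² = 13.0084, Σln f = 14.4741, Σln d·ln f = 24.1809.
Equations: 13.0084·k + 7.6089·ln C = 24.1809;  7.6089·k + 6·ln C = 14.4741.
Δ = 13.0084·6 − (7.6089)² = 20.1558; k = (24.1809·6 − 7.6089·14.4741)/20.1558 = 1.73416, ln C = (13.0084·14.4741 − 7.6089·24.1809)/20.1558 = 0.21319, so C = exp(0.21319) = 1.23762.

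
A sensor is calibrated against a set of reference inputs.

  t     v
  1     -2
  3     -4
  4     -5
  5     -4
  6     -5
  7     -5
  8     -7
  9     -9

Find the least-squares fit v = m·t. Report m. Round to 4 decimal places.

m = -0.9110

Compute the Gram sums: Σt·t = 281.
And Σt·v = -256.
Normal equations: [[281]]·[m]ᵀ = [-256]ᵀ.
m = (-256)/281 = -0.911032.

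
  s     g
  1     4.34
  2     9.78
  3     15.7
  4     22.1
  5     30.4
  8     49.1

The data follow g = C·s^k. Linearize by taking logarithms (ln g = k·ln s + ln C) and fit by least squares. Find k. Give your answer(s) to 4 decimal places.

k = 1.1789

Linearized form: ln g = k·ln s + ln C. From the 6 transformed points,
Σln s = 6.8669, Σ(ln s)² = 10.5236, Σln g = 16.9058, Σln s·ln g = 22.4896.
Normal system: [[10.5236, 6.8669]; [6.8669, 6]]·[k, ln C]ᵀ = [22.4896, 16.9058]ᵀ.
Solving (det = 15.9867): k = 1.17890, ln C = 1.46838.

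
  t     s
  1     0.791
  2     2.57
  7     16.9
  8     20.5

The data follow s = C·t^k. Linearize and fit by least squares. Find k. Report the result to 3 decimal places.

Taking logs, ln s = k·ln t + ln C, so regress ln s on ln t.
Over the data: Σln t = 4.7185, Σ(ln t)² = 8.5911, Σln s = 6.5572, Σln t·ln s = 12.4368.
Normal system: [[8.5911, 4.7185]; [4.7185, 4]]·[k, ln C]ᵀ = [12.4368, 6.5572]ᵀ.
Solving (det = 12.1002): k = 1.55427, ln C = -0.19416.

k = 1.554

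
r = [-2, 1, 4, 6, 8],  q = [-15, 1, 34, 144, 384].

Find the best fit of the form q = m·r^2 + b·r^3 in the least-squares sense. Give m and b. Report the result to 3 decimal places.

With design matrix M, MᵀM = [[5665, 41537]; [41537, 312961]] and Mᵀq = [30245, 230009]ᵀ.
Eliminating b: 312961·(row 1) − 41537·(row 2) gives 47601696·m = 312961·30245 − 41537·230009 = -88378388, so m = -22094597/11900424.
Then b = (230009 − 41537·(-22094597/11900424))/312961 = 11678605/11900424.

m = -1.857, b = 0.981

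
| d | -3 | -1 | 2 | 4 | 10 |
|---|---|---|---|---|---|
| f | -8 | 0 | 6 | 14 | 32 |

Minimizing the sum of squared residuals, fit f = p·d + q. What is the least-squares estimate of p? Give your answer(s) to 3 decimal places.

p = 3.028

Normal-equation sums: Σd·d = 130, Σd = 12, Σ1 = 5.
Right-hand side: Σd·f = 412, Σf = 44.
Normal equations: [[130, 12]; [12, 5]]·[p, q]ᵀ = [412, 44]ᵀ.
det = 130·5 − 12² = 506.
p = (412·5 − 12·44)/506 = 766/253; q = (130·44 − 12·412)/506 = 388/253.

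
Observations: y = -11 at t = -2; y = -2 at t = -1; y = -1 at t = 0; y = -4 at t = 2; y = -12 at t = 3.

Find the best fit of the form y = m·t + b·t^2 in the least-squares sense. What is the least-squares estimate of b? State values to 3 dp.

Compute the Gram sums: Σt·t = 18, Σt·t^2 = 26, Σt^2·t^2 = 114.
Moment sums: Σt·y = -20, Σt^2·y = -170.
Eliminating b: 114·(row 1) − 26·(row 2) gives 1376·m = 114·(-20) − 26·(-170) = 2140, so m = 535/344.
Then b = ((-170) − 26·(535/344))/114 = -635/344.

b = -1.846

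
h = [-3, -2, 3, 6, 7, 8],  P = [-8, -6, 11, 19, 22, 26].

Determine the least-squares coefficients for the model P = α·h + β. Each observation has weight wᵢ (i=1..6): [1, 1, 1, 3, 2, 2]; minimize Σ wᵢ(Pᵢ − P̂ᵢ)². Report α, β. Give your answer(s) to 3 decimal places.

From the data, Σwᵢ·h·h = 356, Σwᵢ·h = 46, Σwᵢ·1 = 10.
Moment sums: Σwᵢ·h·P = 1135, Σwᵢ·P = 150.
MᵀWM·[α, β]ᵀ = MᵀWP becomes [[356, 46]; [46, 10]]·[α, β]ᵀ = [1135, 150]ᵀ.
det = 356·10 − 46² = 1444.
α = (1135·10 − 46·150)/1444 = 2225/722; β = (356·150 − 46·1135)/1444 = 595/722.

α = 3.082, β = 0.824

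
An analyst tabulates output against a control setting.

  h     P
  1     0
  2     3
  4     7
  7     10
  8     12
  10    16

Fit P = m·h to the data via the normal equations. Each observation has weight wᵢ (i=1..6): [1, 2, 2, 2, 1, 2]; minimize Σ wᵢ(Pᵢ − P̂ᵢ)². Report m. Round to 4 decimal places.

m = 1.5484

Entries of AᵀWA: Σwᵢ·h·h = 403.
Moment sums: Σwᵢ·h·P = 624.
Hence m = 624 / 403 ≈ 1.54839.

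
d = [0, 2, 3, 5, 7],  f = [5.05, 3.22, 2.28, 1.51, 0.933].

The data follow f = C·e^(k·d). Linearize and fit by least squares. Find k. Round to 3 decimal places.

k = -0.242

Let Y = ln f. Fitting Y = k·d + ln C by least squares:
AᵀA = [[87.0000, 17.0000]; [17.0000, 5]], rhs = [6.3864, 3.9557]ᵀ  (here Σd = 17.0000, Σ(d)² = 87.0000, Σln f = 3.9557, Σd·ln f = 6.3864).
Solving (det = 146.0000): k = -0.24188, ln C = 1.61355.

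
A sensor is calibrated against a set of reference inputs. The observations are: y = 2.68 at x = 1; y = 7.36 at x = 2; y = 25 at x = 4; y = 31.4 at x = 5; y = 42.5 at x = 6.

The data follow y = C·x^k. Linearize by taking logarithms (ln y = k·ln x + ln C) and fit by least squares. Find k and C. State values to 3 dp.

k = 1.561, C = 2.634

Taking logs, ln y = k·ln x + ln C, so regress ln y on ln x.
Σln x = 5.4806, Σ(ln x)² = 8.2030, Σln y = 13.3971, Σln x·ln y = 18.1115.
Equations: 8.2030·k + 5.4806·ln C = 18.1115;  5.4806·k + 5·ln C = 13.3971.
Slope k = (n·Σln x·ln y − Σln x·Σln y)/(n·Σ(ln x)² − (Σln x)²) = (5·18.1115 − 5.4806·13.3971)/10.9774 = 1.56076; ln C = (Σln y − k·Σln x)/n = 0.96862, so C = exp(0.96862) = 2.63431.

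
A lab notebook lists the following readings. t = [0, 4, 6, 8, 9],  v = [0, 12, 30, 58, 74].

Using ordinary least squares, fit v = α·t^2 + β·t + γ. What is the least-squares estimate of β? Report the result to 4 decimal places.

β = -1.2887

Entries of MᵀM: Σt^2·t^2 = 12209, Σt^2·t = 1521, Σt^2 = 197, Σt·t = 197, Σt = 27, Σ1 = 5.
For Mᵀv: Σt^2·v = 10978, Σt·v = 1358, Σv = 174.
MᵀM·[α, β, γ]ᵀ = Mᵀv becomes [[12209, 1521, 197]; [1521, 197, 27]; [197, 27, 5]]·[α, β, γ]ᵀ = [10978, 1358, 174]ᵀ.
Inverting the 3×3 Gram matrix, [α, β, γ]ᵀ = [24718/23331, -10022/7777, 386/23331]ᵀ.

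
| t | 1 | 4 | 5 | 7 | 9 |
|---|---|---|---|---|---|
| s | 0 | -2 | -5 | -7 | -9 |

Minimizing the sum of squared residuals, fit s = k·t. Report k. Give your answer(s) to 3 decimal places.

From the data, Σt·t = 172.
Right-hand side: Σt·s = -163.
Normal equations: [[172]]·[k]ᵀ = [-163]ᵀ.
k = (-163)/172 = -0.947674.

k = -0.948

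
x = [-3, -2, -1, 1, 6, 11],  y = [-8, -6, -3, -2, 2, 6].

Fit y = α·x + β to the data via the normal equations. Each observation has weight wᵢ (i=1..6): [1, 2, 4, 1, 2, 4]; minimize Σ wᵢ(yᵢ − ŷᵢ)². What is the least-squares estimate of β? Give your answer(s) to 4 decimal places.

Compute the Gram sums: Σwᵢ·x·x = 578, Σwᵢ·x = 46, Σwᵢ·1 = 14.
Moment sums: Σwᵢ·x·y = 346, Σwᵢ·y = -6.
So AᵀWA·[α, β]ᵀ = AᵀWy: [[578, 46]; [46, 14]]·[α, β]ᵀ = [346, -6]ᵀ.
Determinant 578·14 − 46² = 5976.
α = (346·14 − 46·(-6))/5976 = 640/747; β = (578·(-6) − 46·346)/5976 = -2423/747.

β = -3.2436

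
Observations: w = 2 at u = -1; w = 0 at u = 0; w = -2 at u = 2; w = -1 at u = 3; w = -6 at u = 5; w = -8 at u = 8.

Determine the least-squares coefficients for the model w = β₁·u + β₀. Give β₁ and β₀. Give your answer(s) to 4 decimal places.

β₁ = -1.1033, β₀ = 0.6261

From the data, Σu·u = 103, Σu = 17, Σ1 = 6.
Moment sums: Σu·w = -103, Σw = -15.
Normal equations: [[103, 17]; [17, 6]]·[β₁, β₀]ᵀ = [-103, -15]ᵀ.
Eliminating β₀: 6·(row 1) − 17·(row 2) gives 329·β₁ = 6·(-103) − 17·(-15) = -363, so β₁ = -363/329.
Then β₀ = ((-15) − 17·(-363/329))/6 = 206/329.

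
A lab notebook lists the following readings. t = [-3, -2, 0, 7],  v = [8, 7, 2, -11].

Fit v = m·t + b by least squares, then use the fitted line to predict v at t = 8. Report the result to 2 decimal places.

v̂ = -13.01

Entries of AᵀA: Σt·t = 62, Σt = 2, Σ1 = 4.
Moment sums: Σt·v = -115, Σv = 6.
AᵀA·[m, b]ᵀ = Aᵀv becomes [[62, 2]; [2, 4]]·[m, b]ᵀ = [-115, 6]ᵀ.
Determinant 62·4 − 2² = 244.
m = ((-115)·4 − 2·6)/244 = -118/61; b = (62·6 − 2·(-115))/244 = 301/122.
At t = 8: v̂ = (-118/61)·(8) + (301/122)·(1) = -1587/122.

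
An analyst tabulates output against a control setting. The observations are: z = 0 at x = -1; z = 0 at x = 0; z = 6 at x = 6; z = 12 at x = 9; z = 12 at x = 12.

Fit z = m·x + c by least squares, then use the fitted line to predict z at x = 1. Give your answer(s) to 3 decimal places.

ẑ = 1.628

AᵀA·[m, c]ᵀ = Aᵀz reads: 262·m + 26·c = 288;  26·m + 5·c = 30.
Determinant 262·5 − 26² = 634.
m = (288·5 − 26·30)/634 = 330/317; c = (262·30 − 26·288)/634 = 186/317.
At x = 1: ẑ = (330/317)·(1) + (186/317)·(1) = 516/317.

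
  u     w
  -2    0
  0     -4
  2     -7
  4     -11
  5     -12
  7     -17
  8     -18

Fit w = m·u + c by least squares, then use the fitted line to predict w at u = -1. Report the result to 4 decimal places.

ŵ = -1.8333

MᵀM·[m, c]ᵀ = Mᵀw reads: 162·m + 24·c = -381;  24·m + 7·c = -69.
(Σu·u = 162, Σu = 24, Σ1 = 7, Σu·w = -381, Σw = -69.)
det = 162·7 − 24² = 558.
m = ((-381)·7 − 24·(-69))/558 = -337/186; c = (162·(-69) − 24·(-381))/558 = -113/31.
At u = -1: ŵ = (-337/186)·(-1) + (-113/31)·(1) = -11/6.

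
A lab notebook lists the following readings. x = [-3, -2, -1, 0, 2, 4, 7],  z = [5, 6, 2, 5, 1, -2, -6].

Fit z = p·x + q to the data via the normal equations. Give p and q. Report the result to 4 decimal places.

p = -1.1579, q = 2.7293

AᵀA·[p, q]ᵀ = Aᵀz reads: 83·p + 7·q = -77;  7·p + 7·q = 11.
Determinant 83·7 − 7² = 532.
p = ((-77)·7 − 7·11)/532 = -22/19; q = (83·11 − 7·(-77))/532 = 363/133.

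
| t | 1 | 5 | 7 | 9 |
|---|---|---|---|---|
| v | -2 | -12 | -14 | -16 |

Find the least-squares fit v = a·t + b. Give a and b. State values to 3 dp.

a = -1.771, b = -1.257

XᵀX·[a, b]ᵀ = Xᵀv reads: 156·a + 22·b = -304;  22·a + 4·b = -44.
(Σt·t = 156, Σt = 22, Σ1 = 4, Σt·v = -304, Σv = -44.)
Eliminating b: 4·(row 1) − 22·(row 2) gives 140·a = 4·(-304) − 22·(-44) = -248, so a = -62/35.
Then b = ((-44) − 22·(-62/35))/4 = -44/35.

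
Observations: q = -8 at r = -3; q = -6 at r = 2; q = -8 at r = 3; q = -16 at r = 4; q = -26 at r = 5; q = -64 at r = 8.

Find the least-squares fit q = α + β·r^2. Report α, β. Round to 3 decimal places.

Compute the Gram sums: Σ1 = 6, Σr^2 = 127, Σr^2·r^2 = 5155.
Moment sums: Σq = -128, Σr^2·q = -5170.
Eliminating β: 5155·(row 1) − 127·(row 2) gives 14801·α = 5155·(-128) − 127·(-5170) = -3250, so α = -3250/14801.
Then β = ((-5170) − 127·(-3250/14801))/5155 = -14764/14801.

α = -0.220, β = -0.998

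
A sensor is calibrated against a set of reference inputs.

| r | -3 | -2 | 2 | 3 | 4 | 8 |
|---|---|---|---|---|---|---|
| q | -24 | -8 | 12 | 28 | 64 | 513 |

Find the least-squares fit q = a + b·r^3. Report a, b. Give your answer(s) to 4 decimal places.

a = 1.6689, b = 0.9982

Entries of MᵀM: Σ1 = 6, Σr^3 = 576, Σr^3·r^3 = 267826.
And Σq = 585, Σr^3·q = 268316.
So MᵀM·[a, b]ᵀ = Mᵀq: [[6, 576]; [576, 267826]]·[a, b]ᵀ = [585, 268316]ᵀ.
det = 6·267826 − 576² = 1275180.
a = (585·267826 − 576·268316)/1275180 = 354699/212530; b = (6·268316 − 576·585)/1275180 = 106078/106265.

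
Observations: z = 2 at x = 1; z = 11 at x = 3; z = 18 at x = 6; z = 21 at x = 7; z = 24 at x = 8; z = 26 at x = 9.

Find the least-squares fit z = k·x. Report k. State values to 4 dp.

Entries of AᵀA: Σx·x = 240.
Right-hand side: Σx·z = 716.
k = 716/240 = 2.98333.

k = 2.9833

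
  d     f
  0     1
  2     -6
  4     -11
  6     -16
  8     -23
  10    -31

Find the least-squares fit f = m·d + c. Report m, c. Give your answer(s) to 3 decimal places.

m = -3.086, c = 1.095

With design matrix X, XᵀX = [[220, 30]; [30, 6]] and Xᵀf = [-646, -86]ᵀ.
Eliminating c: 6·(row 1) − 30·(row 2) gives 420·m = 6·(-646) − 30·(-86) = -1296, so m = -108/35.
Then c = ((-86) − 30·(-108/35))/6 = 23/21.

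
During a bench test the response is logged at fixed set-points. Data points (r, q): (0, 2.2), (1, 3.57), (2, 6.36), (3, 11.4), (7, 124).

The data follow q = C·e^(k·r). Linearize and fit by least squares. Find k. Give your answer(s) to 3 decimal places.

Taking logs, ln q = k·r + ln C, so regress ln q on r.
AᵀA = [[63.0000, 13.0000]; [13.0000, 5]], rhs = [46.0154, 11.1649]ᵀ  (here Σr = 13.0000, Σ(r)² = 63.0000, Σln q = 11.1649, Σr·ln q = 46.0154).
Solving (det = 146.0000): k = 0.58173, ln C = 0.72049.

k = 0.582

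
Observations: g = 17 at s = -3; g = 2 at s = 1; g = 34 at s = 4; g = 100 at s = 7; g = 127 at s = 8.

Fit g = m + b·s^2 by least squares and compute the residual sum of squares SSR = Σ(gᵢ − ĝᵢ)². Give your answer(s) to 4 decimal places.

Sums needed: Σ1 = 5, Σs^2 = 139, Σs^2·s^2 = 6835.
And Σg = 280, Σs^2·g = 13727.
Determinant 5·6835 − 139² = 14854.
m = (280·6835 − 139·13727)/14854 = 821/2122; b = (5·13727 − 139·280)/14854 = 4245/2122.
Residuals: -1476/1061, -411/1061, 3407/2122, 1687/1061, -3007/2122; SSR = 19521/2122.

SSR = 9.1993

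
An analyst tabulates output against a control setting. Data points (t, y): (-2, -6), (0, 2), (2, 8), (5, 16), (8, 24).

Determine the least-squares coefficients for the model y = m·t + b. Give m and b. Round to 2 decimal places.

The normal equations are: 97·m + 13·b = 300;  13·m + 5·b = 44.
(Σt·t = 97, Σt = 13, Σ1 = 5, Σt·y = 300, Σy = 44.)
Δ = 97·5 − 13² = 316.
m = (300·5 − 13·44)/316 = 232/79; b = (97·44 − 13·300)/316 = 92/79.

m = 2.94, b = 1.16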